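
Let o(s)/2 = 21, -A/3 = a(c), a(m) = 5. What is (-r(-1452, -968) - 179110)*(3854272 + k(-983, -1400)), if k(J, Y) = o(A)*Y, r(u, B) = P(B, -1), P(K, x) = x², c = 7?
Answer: -679810785392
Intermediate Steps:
r(u, B) = 1 (r(u, B) = (-1)² = 1)
A = -15 (A = -3*5 = -15)
o(s) = 42 (o(s) = 2*21 = 42)
k(J, Y) = 42*Y
(-r(-1452, -968) - 179110)*(3854272 + k(-983, -1400)) = (-1*1 - 179110)*(3854272 + 42*(-1400)) = (-1 - 179110)*(3854272 - 58800) = -179111*3795472 = -679810785392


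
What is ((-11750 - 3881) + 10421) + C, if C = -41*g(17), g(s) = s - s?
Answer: -5210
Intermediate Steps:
g(s) = 0
C = 0 (C = -41*0 = 0)
((-11750 - 3881) + 10421) + C = ((-11750 - 3881) + 10421) + 0 = (-15631 + 10421) + 0 = -5210 + 0 = -5210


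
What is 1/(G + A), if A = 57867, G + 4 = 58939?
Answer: 1/116802 ≈ 8.5615e-6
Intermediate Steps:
G = 58935 (G = -4 + 58939 = 58935)
1/(G + A) = 1/(58935 + 57867) = 1/116802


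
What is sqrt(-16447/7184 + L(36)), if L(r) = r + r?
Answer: sqrt(224859649)/1796 ≈ 8.3493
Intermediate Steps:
L(r) = 2*r
sqrt(-16447/7184 + L(36)) = sqrt(-16447/7184 + 2*36) = sqrt(-16447*1/7184 + 72) = sqrt(-16447/7184 + 72) = sqrt(500801/7184) = sqrt(224859649)/1796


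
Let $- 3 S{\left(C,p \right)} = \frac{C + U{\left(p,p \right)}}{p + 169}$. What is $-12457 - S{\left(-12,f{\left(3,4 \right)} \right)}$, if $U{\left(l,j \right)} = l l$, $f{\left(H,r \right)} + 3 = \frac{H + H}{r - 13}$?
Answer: $- \frac{55608035}{4464} \approx -12457.0$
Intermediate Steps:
$f{\left(H,r \right)} = -3 + \frac{2 H}{-13 + r}$ ($f{\left(H,r \right)} = -3 + \frac{H + H}{r - 13} = -3 + \frac{2 H}{-13 + r}$)
$U{\left(l,j \right)} = l^{2}$
$S{\left(C,p \right)} = - \frac{C + p^{2}}{3 \left(169 + p\right)}$ ($S{\left(C,p \right)} = - \frac{\left(C + p^{2}\right) \frac{1}{p + 169}}{3} = - \frac{\left(C + p^{2}\right) \frac{1}{169 + p}}{3} = - \frac{\frac{1}{169 + p} \left(C + p^{2}\right)}{3} = - \frac{C + p^{2}}{3 \left(169 + p\right)}$)
$-12457 - S{\left(-12,f{\left(3,4 \right)} \right)} = -12457 - \frac{\left(-1\right) \left(-12\right) - \left(\frac{39 - 12 + 2 \cdot 3}{-13 + 4}\right)^{2}}{3 \left(169 + \frac{39 - 12 + 2 \cdot 3}{-13 + 4}\right)} = -12457 - \frac{12 - \left(\frac{39 - 12 + 6}{-9}\right)^{2}}{3 \left(169 + \frac{39 - 12 + 6}{-9}\right)} = -12457 - \frac{12 - \left(\left(- \frac{1}{9}\right) 33\right)^{2}}{3 \left(169 - \frac{11}{3}\right)} = -12457 - \frac{12 - \left(- \frac{11}{3}\right)^{2}}{3 \left(169 - \frac{11}{3}\right)} = -12457 - \frac{12 - \frac{121}{9}}{3 \cdot \frac{496}{3}} = -12457 - \frac{1}{3} \cdot \frac{3}{496} \left(12 - \frac{121}{9}\right) = -12457 - \frac{1}{3} \cdot \frac{3}{496} \left(- \frac{13}{9}\right) = -12457 - - \frac{13}{4464} = -12457 + \frac{13}{4464} = - \frac{55608035}{4464}$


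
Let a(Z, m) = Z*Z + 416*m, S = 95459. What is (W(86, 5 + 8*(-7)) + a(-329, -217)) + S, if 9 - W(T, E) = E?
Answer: 113488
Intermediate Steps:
a(Z, m) = Z**2 + 416*m
W(T, E) = 9 - E
(W(86, 5 + 8*(-7)) + a(-329, -217)) + S = ((9 - (5 + 8*(-7))) + ((-329)**2 + 416*(-217))) + 95459 = ((9 - (5 - 56)) + (108241 - 90272)) + 95459 = ((9 - 1*(-51)) + 17969) + 95459 = ((9 + 51) + 17969) + 95459 = (60 + 17969) + 95459 = 18029 + 95459 = 113488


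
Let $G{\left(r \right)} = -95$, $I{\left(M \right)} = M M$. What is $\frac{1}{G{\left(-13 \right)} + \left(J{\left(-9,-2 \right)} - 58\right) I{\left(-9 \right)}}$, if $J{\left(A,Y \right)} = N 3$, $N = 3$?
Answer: $- \frac{1}{4064} \approx -0.00024606$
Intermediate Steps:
$J{\left(A,Y \right)} = 9$ ($J{\left(A,Y \right)} = 3 \cdot 3 = 9$)
$I{\left(M \right)} = M^{2}$
$\frac{1}{G{\left(-13 \right)} + \left(J{\left(-9,-2 \right)} - 58\right) I{\left(-9 \right)}} = \frac{1}{-95 + \left(9 - 58\right) \left(-9\right)^{2}} = \frac{1}{-95 - 3969} = \frac{1}{-4064} = - \frac{1}{4064}$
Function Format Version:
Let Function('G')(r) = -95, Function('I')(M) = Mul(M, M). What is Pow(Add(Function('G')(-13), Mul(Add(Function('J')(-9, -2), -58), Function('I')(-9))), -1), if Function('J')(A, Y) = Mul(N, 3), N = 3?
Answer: Rational(-1, 4064) ≈ -0.00024606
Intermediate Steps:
Function('J')(A, Y) = 9 (Function('J')(A, Y) = Mul(3, 3) = 9)
Function('I')(M) = Pow(M, 2)
Pow(Add(Function('G')(-13), Mul(Add(Function('J')(-9, -2), -58), Function('I')(-9))), -1) = Pow(Add(-95, Mul(Add(9, -58), Pow(-9, 2))), -1) = Pow(Add(-95, Mul(-49, 81)), -1) = Pow(Add(-95, -3969), -1) = Pow(-4064, -1) = Rational(-1, 4064)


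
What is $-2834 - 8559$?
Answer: $-11393$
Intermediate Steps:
$-2834 - 8559 = -11393$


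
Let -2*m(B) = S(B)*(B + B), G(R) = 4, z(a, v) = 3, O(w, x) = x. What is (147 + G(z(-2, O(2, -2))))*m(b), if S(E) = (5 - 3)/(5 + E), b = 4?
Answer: -1208/9 ≈ -134.22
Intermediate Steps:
S(E) = 2/(5 + E)
m(B) = -2*B/(5 + B) (m(B) = -2/(5 + B)*(B + B)/2 = -2/(5 + B)*2*B/2 = -2*B/(5 + B))
(147 + G(z(-2, O(2, -2))))*m(b) = (147 + 4)*(-2*4/(5 + 4)) = 151*(-2*4/9) = 151*(-2*4*1/9) = 151*(-8/9) = -1208/9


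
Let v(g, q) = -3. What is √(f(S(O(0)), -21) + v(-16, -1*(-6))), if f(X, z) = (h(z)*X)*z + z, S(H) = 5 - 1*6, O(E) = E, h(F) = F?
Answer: I*√465 ≈ 21.564*I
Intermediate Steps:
S(H) = -1 (S(H) = 5 - 6 = -1)
f(X, z) = z + X*z² (f(X, z) = (z*X)*z + z = (X*z)*z + z = X*z² + z = z + X*z²)
√(f(S(O(0)), -21) + v(-16, -1*(-6))) = √(-21*(1 - 1*(-21)) - 3) = √(-21*(1 + 21) - 3) = √(-21*22 - 3) = √(-462 - 3) = √(-465) = I*√465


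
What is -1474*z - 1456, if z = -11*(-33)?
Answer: -536518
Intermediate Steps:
z = 363
-1474*z - 1456 = -1474*363 - 1456 = -535062 - 1456 = -536518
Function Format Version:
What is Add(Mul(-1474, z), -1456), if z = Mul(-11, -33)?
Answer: -536518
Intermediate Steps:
z = 363
Add(Mul(-1474, z), -1456) = Add(Mul(-1474, 363), -1456) = Add(-535062, -1456) = -536518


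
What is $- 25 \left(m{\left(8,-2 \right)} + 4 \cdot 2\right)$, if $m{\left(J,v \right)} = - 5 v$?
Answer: $-450$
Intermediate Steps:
$- 25 \left(m{\left(8,-2 \right)} + 4 \cdot 2\right) = - 25 \left(\left(-5\right) \left(-2\right) + 4 \cdot 2\right) = - 25 \left(10 + 8\right) = \left(-25\right) 18 = -450$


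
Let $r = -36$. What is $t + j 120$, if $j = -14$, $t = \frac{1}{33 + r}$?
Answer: $- \frac{5041}{3} \approx -1680.3$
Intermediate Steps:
$t = - \frac{1}{3}$ ($t = \frac{1}{33 - 36} = \frac{1}{-3} = - \frac{1}{3} \approx -0.33333$)
$t + j 120 = - \frac{1}{3} - 1680 = - \frac{5041}{3}$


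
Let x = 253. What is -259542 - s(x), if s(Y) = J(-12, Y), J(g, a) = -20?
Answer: -259522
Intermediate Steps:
s(Y) = -20
-259542 - s(x) = -259542 - 1*(-20) = -259542 + 20 = -259522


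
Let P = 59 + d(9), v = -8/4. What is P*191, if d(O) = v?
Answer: 10887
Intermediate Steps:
v = -2 (v = -8*¼ = -2)
d(O) = -2
P = 57 (P = 59 - 2 = 57)
P*191 = 57*191 = 10887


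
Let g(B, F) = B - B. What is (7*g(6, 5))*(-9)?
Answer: 0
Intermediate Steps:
g(B, F) = 0
(7*g(6, 5))*(-9) = (7*0)*(-9) = 0*(-9) = 0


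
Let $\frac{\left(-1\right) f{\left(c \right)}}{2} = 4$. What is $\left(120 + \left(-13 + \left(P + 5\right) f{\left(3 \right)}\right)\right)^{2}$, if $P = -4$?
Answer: $9801$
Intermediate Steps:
$f{\left(c \right)} = -8$ ($f{\left(c \right)} = \left(-2\right) 4 = -8$)
$\left(120 + \left(-13 + \left(P + 5\right) f{\left(3 \right)}\right)\right)^{2} = \left(120 - \left(13 - \left(-4 + 5\right) \left(-8\right)\right)\right)^{2} = \left(120 + \left(-13 + 1 \left(-8\right)\right)\right)^{2} = \left(120 - 21\right)^{2} = 99^{2} = 9801$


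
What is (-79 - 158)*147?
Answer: -34839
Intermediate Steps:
(-79 - 158)*147 = -237*147 = -34839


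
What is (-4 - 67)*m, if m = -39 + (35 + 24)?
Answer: -1420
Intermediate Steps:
m = 20 (m = -39 + 59 = 20)
(-4 - 67)*m = (-4 - 67)*20 = -71*20 = -1420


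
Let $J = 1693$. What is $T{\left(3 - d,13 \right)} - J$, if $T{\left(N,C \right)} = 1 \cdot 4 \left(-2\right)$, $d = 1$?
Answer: $-1701$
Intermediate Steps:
$T{\left(N,C \right)} = -8$ ($T{\left(N,C \right)} = 4 \left(-2\right) = -8$)
$T{\left(3 - d,13 \right)} - J = -8 - 1693 = -1701$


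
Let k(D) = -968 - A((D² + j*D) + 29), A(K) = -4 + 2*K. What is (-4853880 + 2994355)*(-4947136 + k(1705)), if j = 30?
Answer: 20202824238700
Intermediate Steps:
k(D) = -1022 - 60*D - 2*D² (k(D) = -968 - (-4 + 2*((D² + 30*D) + 29)) = -968 - (-4 + 2*(29 + D² + 30*D)) = -968 - (-4 + (58 + 2*D² + 60*D)) = -968 - (54 + 2*D² + 60*D) = -968 + (-54 - 60*D - 2*D²) = -1022 - 60*D - 2*D²)
(-4853880 + 2994355)*(-4947136 + k(1705)) = (-4853880 + 2994355)*(-4947136 + (-1022 - 60*1705 - 2*1705²)) = -1859525*(-4947136 + (-1022 - 102300 - 2*2907025)) = -1859525*(-4947136 + (-1022 - 102300 - 5814050)) = -1859525*(-4947136 - 5917372) = -1859525*(-10864508) = 20202824238700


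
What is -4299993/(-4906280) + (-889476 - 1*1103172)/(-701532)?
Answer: 1066089309893/286826035080 ≈ 3.7169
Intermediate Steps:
-4299993/(-4906280) + (-889476 - 1*1103172)/(-701532) = -4299993*(-1/4906280) + (-889476 - 1103172)*(-1/701532) = 4299993/4906280 - 1992648*(-1/701532) = 4299993/4906280 + 166054/58461 = 1066089309893/286826035080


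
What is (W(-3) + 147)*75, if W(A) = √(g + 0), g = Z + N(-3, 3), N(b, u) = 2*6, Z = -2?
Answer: 11025 + 75*√10 ≈ 11262.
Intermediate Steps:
N(b, u) = 12
g = 10 (g = -2 + 12 = 10)
W(A) = √10 (W(A) = √(10 + 0) = √10)
(W(-3) + 147)*75 = (√10 + 147)*75 = (147 + √10)*75 = 11025 + 75*√10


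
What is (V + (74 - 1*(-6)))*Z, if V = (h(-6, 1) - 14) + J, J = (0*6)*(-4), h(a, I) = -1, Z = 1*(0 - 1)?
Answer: -65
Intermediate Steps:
Z = -1 (Z = 1*(-1) = -1)
J = 0 (J = 0*(-4) = 0)
V = -15 (V = (-1 - 14) + 0 = -15 + 0 = -15)
(V + (74 - 1*(-6)))*Z = (-15 + (74 - 1*(-6)))*(-1) = (-15 + (74 + 6))*(-1) = (-15 + 80)*(-1) = 65*(-1) = -65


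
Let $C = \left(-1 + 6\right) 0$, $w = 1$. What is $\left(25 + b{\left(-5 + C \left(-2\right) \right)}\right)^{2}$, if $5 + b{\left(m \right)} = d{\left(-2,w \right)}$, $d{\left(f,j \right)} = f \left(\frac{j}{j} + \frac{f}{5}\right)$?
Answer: $\frac{8836}{25} \approx 353.44$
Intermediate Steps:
$C = 0$ ($C = 5 \cdot 0 = 0$)
$d{\left(f,j \right)} = f \left(1 + \frac{f}{5}\right)$ ($d{\left(f,j \right)} = f \left(1 + f \frac{1}{5}\right) = f \left(1 + \frac{f}{5}\right)$)
$b{\left(m \right)} = - \frac{31}{5}$ ($b{\left(m \right)} = -5 + \frac{1}{5} \left(-2\right) \left(5 - 2\right) = -5 + \frac{1}{5} \left(-2\right) 3 = -5 - \frac{6}{5} = - \frac{31}{5}$)
$\left(25 + b{\left(-5 + C \left(-2\right) \right)}\right)^{2} = \left(25 - \frac{31}{5}\right)^{2} = \left(\frac{94}{5}\right)^{2} = \frac{8836}{25}$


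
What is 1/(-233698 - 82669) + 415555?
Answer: 131467888684/316367 ≈ 4.1556e+5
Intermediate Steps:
1/(-233698 - 82669) + 415555 = 1/(-316367) + 415555 = -1/316367 + 415555 = 131467888684/316367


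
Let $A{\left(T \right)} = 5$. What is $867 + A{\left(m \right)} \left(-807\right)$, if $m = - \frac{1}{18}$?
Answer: $-3168$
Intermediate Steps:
$m = - \frac{1}{18}$ ($m = \left(-1\right) \frac{1}{18} = - \frac{1}{18} \approx -0.055556$)
$867 + A{\left(m \right)} \left(-807\right) = 867 + 5 \left(-807\right) = 867 - 4035 = -3168$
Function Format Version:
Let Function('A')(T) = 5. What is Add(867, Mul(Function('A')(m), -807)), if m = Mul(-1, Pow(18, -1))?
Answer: -3168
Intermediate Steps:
m = Rational(-1, 18) (m = Mul(-1, Rational(1, 18)) = Rational(-1, 18) ≈ -0.055556)
Add(867, Mul(Function('A')(m), -807)) = Add(867, Mul(5, -807)) = Add(867, -4035) = -3168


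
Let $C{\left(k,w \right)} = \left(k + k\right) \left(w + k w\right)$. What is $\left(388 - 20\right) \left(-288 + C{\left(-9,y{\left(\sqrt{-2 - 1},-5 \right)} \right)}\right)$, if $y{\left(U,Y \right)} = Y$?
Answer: $-370944$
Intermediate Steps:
$C{\left(k,w \right)} = 2 k \left(w + k w\right)$
$\left(388 - 20\right) \left(-288 + C{\left(-9,y{\left(\sqrt{-2 - 1},-5 \right)} \right)}\right) = \left(388 - 20\right) \left(-288 + 2 \left(-9\right) \left(-5\right) \left(1 - 9\right)\right) = 368 \left(-288 + 2 \left(-9\right) \left(-5\right) \left(-8\right)\right) = 368 \left(-288 - 720\right) = 368 \left(-1008\right) = -370944$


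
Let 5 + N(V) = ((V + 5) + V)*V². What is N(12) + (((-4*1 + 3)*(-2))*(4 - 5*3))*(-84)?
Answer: 6019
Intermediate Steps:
N(V) = -5 + V²*(5 + 2*V) (N(V) = -5 + ((V + 5) + V)*V² = -5 + ((5 + V) + V)*V² = -5 + (5 + 2*V)*V² = -5 + V²*(5 + 2*V))
N(12) + (((-4*1 + 3)*(-2))*(4 - 5*3))*(-84) = (-5 + 2*12³ + 5*12²) + (((-4*1 + 3)*(-2))*(4 - 5*3))*(-84) = (-5 + 2*1728 + 5*144) + (((-4 + 3)*(-2))*(4 - 15))*(-84) = (-5 + 3456 + 720) + (-1*(-2)*(-11))*(-84) = 4171 + (2*(-11))*(-84) = 4171 - 22*(-84) = 4171 + 1848 = 6019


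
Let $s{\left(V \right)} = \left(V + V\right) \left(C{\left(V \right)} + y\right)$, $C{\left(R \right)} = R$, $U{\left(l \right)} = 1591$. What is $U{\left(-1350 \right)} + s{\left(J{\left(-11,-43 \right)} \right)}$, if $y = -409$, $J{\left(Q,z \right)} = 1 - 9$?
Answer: $8263$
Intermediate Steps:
$J{\left(Q,z \right)} = -8$ ($J{\left(Q,z \right)} = 1 - 9 = -8$)
$s{\left(V \right)} = 2 V \left(-409 + V\right)$ ($s{\left(V \right)} = \left(V + V\right) \left(V - 409\right) = 2 V \left(-409 + V\right)$)
$U{\left(-1350 \right)} + s{\left(J{\left(-11,-43 \right)} \right)} = 1591 + 2 \left(-8\right) \left(-409 - 8\right) = 1591 + 2 \left(-8\right) \left(-417\right) = 1591 + 6672 = 8263$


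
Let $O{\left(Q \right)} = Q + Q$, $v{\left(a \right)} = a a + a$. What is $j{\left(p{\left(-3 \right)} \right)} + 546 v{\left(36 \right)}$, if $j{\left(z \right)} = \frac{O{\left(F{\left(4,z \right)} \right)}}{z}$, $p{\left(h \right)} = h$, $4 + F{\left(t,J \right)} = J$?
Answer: $\frac{2181830}{3} \approx 7.2728 \cdot 10^{5}$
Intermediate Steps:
$F{\left(t,J \right)} = -4 + J$
$v{\left(a \right)} = a + a^{2}$ ($v{\left(a \right)} = a^{2} + a = a + a^{2}$)
$O{\left(Q \right)} = 2 Q$
$j{\left(z \right)} = \frac{-8 + 2 z}{z}$ ($j{\left(z \right)} = \frac{2 \left(-4 + z\right)}{z} = \frac{-8 + 2 z}{z}$)
$j{\left(p{\left(-3 \right)} \right)} + 546 v{\left(36 \right)} = \left(2 - \frac{8}{-3}\right) + 546 \cdot 36 \left(1 + 36\right) = \left(2 - - \frac{8}{3}\right) + 546 \cdot 36 \cdot 37 = \left(2 + \frac{8}{3}\right) + 546 \cdot 1332 = \frac{14}{3} + 727272 = \frac{2181830}{3}$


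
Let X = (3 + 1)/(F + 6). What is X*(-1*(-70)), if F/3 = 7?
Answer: 280/27 ≈ 10.370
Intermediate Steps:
F = 21 (F = 3*7 = 21)
X = 4/27 (X = (3 + 1)/(21 + 6) = 4/27 ≈ 0.14815)
X*(-1*(-70)) = 4*(-1*(-70))/27 = (4/27)*70 = 280/27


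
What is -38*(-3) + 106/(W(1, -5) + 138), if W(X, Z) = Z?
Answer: 15268/133 ≈ 114.80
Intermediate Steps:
-38*(-3) + 106/(W(1, -5) + 138) = -38*(-3) + 106/(-5 + 138) = 114 + 106/133 = 15268/133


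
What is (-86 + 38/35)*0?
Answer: 0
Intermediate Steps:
(-86 + 38/35)*0 = -2972/35*0 = 0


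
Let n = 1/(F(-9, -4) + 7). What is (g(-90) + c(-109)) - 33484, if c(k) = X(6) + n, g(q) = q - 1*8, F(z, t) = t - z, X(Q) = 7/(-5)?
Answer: -2014999/60 ≈ -33583.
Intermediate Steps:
X(Q) = -7/5 (X(Q) = 7*(-⅕) = -7/5)
g(q) = -8 + q (g(q) = q - 8 = -8 + q)
n = 1/12 (n = 1/((-4 - 1*(-9)) + 7) = 1/((-4 + 9) + 7) = 1/(5 + 7) = 1/12 ≈ 0.083333)
c(k) = -79/60 (c(k) = -7/5 + 1/12 = -79/60)
(g(-90) + c(-109)) - 33484 = ((-8 - 90) - 79/60) - 33484 = (-98 - 79/60) - 33484 = -5959/60 - 33484 = -2014999/60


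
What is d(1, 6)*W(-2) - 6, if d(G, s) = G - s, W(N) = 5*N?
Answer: 44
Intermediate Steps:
d(1, 6)*W(-2) - 6 = (1 - 1*6)*(5*(-2)) - 6 = (1 - 6)*(-10) - 6 = -5*(-10) - 6 = 50 - 6 = 44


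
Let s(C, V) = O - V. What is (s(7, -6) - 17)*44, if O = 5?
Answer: -264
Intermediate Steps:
s(C, V) = 5 - V
(s(7, -6) - 17)*44 = ((5 - 1*(-6)) - 17)*44 = ((5 + 6) - 17)*44 = (11 - 17)*44 = -6*44 = -264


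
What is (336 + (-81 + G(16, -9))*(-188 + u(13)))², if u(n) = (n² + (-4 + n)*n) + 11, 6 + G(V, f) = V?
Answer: 54804409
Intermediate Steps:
G(V, f) = -6 + V
u(n) = 11 + n² + n*(-4 + n) (u(n) = (n² + n*(-4 + n)) + 11 = 11 + n² + n*(-4 + n))
(336 + (-81 + G(16, -9))*(-188 + u(13)))² = (336 + (-81 + (-6 + 16))*(-188 + (11 - 4*13 + 2*13²)))² = (336 + (-81 + 10)*(-188 + (11 - 52 + 2*169)))² = (336 - 71*(-188 + (11 - 52 + 338)))² = (336 - 71*(-188 + 297))² = (336 - 71*109)² = (336 - 7739)² = (-7403)² = 54804409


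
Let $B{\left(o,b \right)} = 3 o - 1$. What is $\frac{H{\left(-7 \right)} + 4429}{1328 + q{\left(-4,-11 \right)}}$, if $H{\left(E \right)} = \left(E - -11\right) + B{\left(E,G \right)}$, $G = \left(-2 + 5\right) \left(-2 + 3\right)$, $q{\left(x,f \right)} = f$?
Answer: $\frac{4411}{1317} \approx 3.3493$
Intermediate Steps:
$G = 3$ ($G = 3 \cdot 1 = 3$)
$B{\left(o,b \right)} = -1 + 3 o$
$H{\left(E \right)} = 10 + 4 E$ ($H{\left(E \right)} = \left(E - -11\right) + \left(-1 + 3 E\right) = \left(E + 11\right) + \left(-1 + 3 E\right) = \left(11 + E\right) + \left(-1 + 3 E\right) = 10 + 4 E$)
$\frac{H{\left(-7 \right)} + 4429}{1328 + q{\left(-4,-11 \right)}} = \frac{\left(10 + 4 \left(-7\right)\right) + 4429}{1328 - 11} = \frac{\left(10 - 28\right) + 4429}{1317} = \left(-18 + 4429\right) \frac{1}{1317} = 4411 \cdot \frac{1}{1317} = \frac{4411}{1317}$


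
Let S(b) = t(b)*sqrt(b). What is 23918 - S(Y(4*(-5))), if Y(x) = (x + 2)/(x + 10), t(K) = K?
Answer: 23918 - 27*sqrt(5)/25 ≈ 23916.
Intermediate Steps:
Y(x) = (2 + x)/(10 + x)
S(b) = b**(3/2) (S(b) = b*sqrt(b) = b**(3/2))
23918 - S(Y(4*(-5))) = 23918 - ((2 + 4*(-5))/(10 + 4*(-5)))**(3/2) = 23918 - ((2 - 20)/(10 - 20))**(3/2) = 23918 - (-18/(-10))**(3/2) = 23918 - (-1/10*(-18))**(3/2) = 23918 - (9/5)**(3/2) = 23918 - 27*sqrt(5)/25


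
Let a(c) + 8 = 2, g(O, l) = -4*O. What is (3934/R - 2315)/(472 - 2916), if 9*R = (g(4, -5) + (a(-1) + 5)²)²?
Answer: 53941/61100 ≈ 0.88283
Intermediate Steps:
a(c) = -6 (a(c) = -8 + 2 = -6)
R = 25 (R = (-4*4 + (-6 + 5)²)²/9 = (-16 + (-1)²)²/9 = (-16 + 1)²/9 = (⅑)*(-15)² = (⅑)*225 = 25)
(3934/R - 2315)/(472 - 2916) = (3934/25 - 2315)/(472 - 2916) = (3934*(1/25) - 2315)/(-2444) = (3934/25 - 2315)*(-1/2444) = -53941/25*(-1/2444) = 53941/61100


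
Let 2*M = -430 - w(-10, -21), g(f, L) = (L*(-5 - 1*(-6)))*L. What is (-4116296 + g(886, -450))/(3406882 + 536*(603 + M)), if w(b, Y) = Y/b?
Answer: -4892245/4517859 ≈ -1.0829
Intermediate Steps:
g(f, L) = L² (g(f, L) = (L*(-5 + 6))*L = (L*1)*L = L*L = L²)
M = -4321/20 (M = (-430 - (-21)/(-10))/2 = (-430 - (-21)*(-1)/10)/2 = (-430 - 1*21/10)/2 = (-430 - 21/10)/2 = (½)*(-4321/10) = -4321/20 ≈ -216.05)
(-4116296 + g(886, -450))/(3406882 + 536*(603 + M)) = (-4116296 + (-450)²)/(3406882 + 536*(603 - 4321/20)) = (-4116296 + 202500)/(3406882 + 536*(7739/20)) = -3913796/(3406882 + 1037026/5) = -3913796/18071436/5 = -3913796*5/18071436 = -4892245/4517859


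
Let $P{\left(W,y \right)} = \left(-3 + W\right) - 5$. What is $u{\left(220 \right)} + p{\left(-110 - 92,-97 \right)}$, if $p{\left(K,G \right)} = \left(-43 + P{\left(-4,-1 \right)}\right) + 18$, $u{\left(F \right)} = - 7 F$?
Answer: $-1577$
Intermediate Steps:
$P{\left(W,y \right)} = -8 + W$
$p{\left(K,G \right)} = -37$ ($p{\left(K,G \right)} = \left(-43 - 12\right) + 18 = -55 + 18 = -37$)
$u{\left(220 \right)} + p{\left(-110 - 92,-97 \right)} = \left(-7\right) 220 - 37 = -1540 - 37 = -1577$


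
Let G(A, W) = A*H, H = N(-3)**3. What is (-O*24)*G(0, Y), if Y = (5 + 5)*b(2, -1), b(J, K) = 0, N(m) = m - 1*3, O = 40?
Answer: 0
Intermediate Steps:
N(m) = -3 + m (N(m) = m - 3 = -3 + m)
H = -216 (H = (-3 - 3)**3 = (-6)**3 = -216)
Y = 0 (Y = (5 + 5)*0 = 10*0 = 0)
G(A, W) = -216*A (G(A, W) = A*(-216) = -216*A)
(-O*24)*G(0, Y) = (-1*40*24)*(-216*0) = -40*24*0 = -960*0 = 0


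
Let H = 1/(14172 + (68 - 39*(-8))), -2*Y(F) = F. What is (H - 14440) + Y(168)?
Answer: -211353247/14552 ≈ -14524.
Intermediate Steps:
Y(F) = -F/2
H = 1/14552 (H = 1/(14172 + (68 + 312)) = 1/(14172 + 380) = 1/14552 ≈ 6.8719e-5)
(H - 14440) + Y(168) = (1/14552 - 14440) - 1/2*168 = -210130879/14552 - 84 = -211353247/14552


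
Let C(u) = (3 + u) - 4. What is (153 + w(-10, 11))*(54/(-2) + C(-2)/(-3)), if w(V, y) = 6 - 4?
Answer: -4030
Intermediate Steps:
C(u) = -1 + u
w(V, y) = 2
(153 + w(-10, 11))*(54/(-2) + C(-2)/(-3)) = (153 + 2)*(54/(-2) + (-1 - 2)/(-3)) = 155*(54*(-1/2) - 3*(-1/3)) = 155*(-27 + 1) = 155*(-26) = -4030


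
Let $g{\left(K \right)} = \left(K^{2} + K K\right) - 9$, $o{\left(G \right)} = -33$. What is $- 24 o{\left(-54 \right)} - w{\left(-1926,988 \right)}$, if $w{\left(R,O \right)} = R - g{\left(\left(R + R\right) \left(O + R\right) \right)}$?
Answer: $26110081616661$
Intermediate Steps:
$g{\left(K \right)} = -9 + 2 K^{2}$ ($g{\left(K \right)} = \left(K^{2} + K^{2}\right) - 9 = 2 K^{2} - 9 = -9 + 2 K^{2}$)
$w{\left(R,O \right)} = 9 + R - 8 R^{2} \left(O + R\right)^{2}$ ($w{\left(R,O \right)} = R - \left(-9 + 2 \left(\left(R + R\right) \left(O + R\right)\right)^{2}\right) = R - \left(-9 + 2 \left(2 R \left(O + R\right)\right)^{2}\right) = R - \left(-9 + 2 \cdot 4 R^{2} \left(O + R\right)^{2}\right) = R - \left(-9 + 8 R^{2} \left(O + R\right)^{2}\right) = 9 + R - 8 R^{2} \left(O + R\right)^{2}$)
$- 24 o{\left(-54 \right)} - w{\left(-1926,988 \right)} = \left(-24\right) \left(-33\right) - \left(9 - 1926 - 8 \left(-1926\right)^{2} \left(988 - 1926\right)^{2}\right) = 792 - \left(9 - 1926 - 29675808 \left(-938\right)^{2}\right) = 792 - \left(9 - 1926 - 29675808 \cdot 879844\right) = 792 - \left(9 - 1926 - 26110081613952\right) = 792 - -26110081615869 = 792 + 26110081615869 = 26110081616661$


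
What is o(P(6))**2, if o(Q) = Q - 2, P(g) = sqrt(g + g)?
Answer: 16 - 8*sqrt(3) ≈ 2.1436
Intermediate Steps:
P(g) = sqrt(2)*sqrt(g) (P(g) = sqrt(2*g) = sqrt(2)*sqrt(g))
o(Q) = -2 + Q
o(P(6))**2 = (-2 + sqrt(2)*sqrt(6))**2 = (-2 + 2*sqrt(3))**2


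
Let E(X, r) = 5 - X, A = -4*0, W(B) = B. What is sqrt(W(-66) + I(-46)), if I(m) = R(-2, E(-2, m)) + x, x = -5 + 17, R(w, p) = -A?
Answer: 3*I*sqrt(6) ≈ 7.3485*I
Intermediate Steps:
A = 0
R(w, p) = 0 (R(w, p) = -1*0 = 0)
x = 12
I(m) = 12 (I(m) = 0 + 12 = 12)
sqrt(W(-66) + I(-46)) = sqrt(-66 + 12) = sqrt(-54) = 3*I*sqrt(6)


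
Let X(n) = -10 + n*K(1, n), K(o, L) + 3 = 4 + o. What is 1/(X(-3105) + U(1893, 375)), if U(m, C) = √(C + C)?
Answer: -622/3868765 - √30/7737530 ≈ -0.00016148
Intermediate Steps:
K(o, L) = 1 + o (K(o, L) = -3 + (4 + o) = 1 + o)
U(m, C) = √2*√C (U(m, C) = √(2*C) = √2*√C)
X(n) = -10 + 2*n (X(n) = -10 + n*(1 + 1) = -10 + n*2 = -10 + 2*n)
1/(X(-3105) + U(1893, 375)) = 1/((-10 + 2*(-3105)) + √2*√375) = 1/((-10 - 6210) + √2*(5*√15)) = 1/(-6220 + 5*√30)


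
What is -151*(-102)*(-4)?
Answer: -61608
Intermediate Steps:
-151*(-102)*(-4) = 15402*(-4) = -61608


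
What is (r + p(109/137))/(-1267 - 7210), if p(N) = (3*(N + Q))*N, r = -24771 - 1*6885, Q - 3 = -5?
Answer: 594205419/159104813 ≈ 3.7347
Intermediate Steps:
Q = -2 (Q = 3 - 5 = -2)
r = -31656 (r = -24771 - 6885 = -31656)
p(N) = N*(-6 + 3*N) (p(N) = (3*(N - 2))*N = (3*(-2 + N))*N = (-6 + 3*N)*N = N*(-6 + 3*N))
(r + p(109/137))/(-1267 - 7210) = (-31656 + 3*(109/137)*(-2 + 109/137))/(-1267 - 7210) = (-31656 + 3*(109*(1/137))*(-2 + 109*(1/137)))/(-8477) = (-31656 + 3*(109/137)*(-2 + 109/137))*(-1/8477) = (-31656 + 3*(109/137)*(-165/137))*(-1/8477) = (-31656 - 53955/18769)*(-1/8477) = -594205419/18769*(-1/8477) = 594205419/159104813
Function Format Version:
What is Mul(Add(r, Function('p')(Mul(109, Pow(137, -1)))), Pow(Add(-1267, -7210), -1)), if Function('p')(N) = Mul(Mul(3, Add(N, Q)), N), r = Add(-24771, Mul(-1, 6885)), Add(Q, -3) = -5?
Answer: Rational(594205419, 159104813) ≈ 3.7347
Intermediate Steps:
Q = -2 (Q = Add(3, -5) = -2)
r = -31656 (r = Add(-24771, -6885) = -31656)
Function('p')(N) = Mul(N, Add(-6, Mul(3, N))) (Function('p')(N) = Mul(Mul(3, Add(N, -2)), N) = Mul(Mul(3, Add(-2, N)), N) = Mul(Add(-6, Mul(3, N)), N) = Mul(N, Add(-6, Mul(3, N))))
Mul(Add(r, Function('p')(Mul(109, Pow(137, -1)))), Pow(Add(-1267, -7210), -1)) = Mul(Add(-31656, Mul(3, Mul(109, Pow(137, -1)), Add(-2, Mul(109, Pow(137, -1))))), Pow(Add(-1267, -7210), -1)) = Mul(Add(-31656, Mul(3, Mul(109, Rational(1, 137)), Add(-2, Mul(109, Rational(1, 137))))), Pow(-8477, -1)) = Mul(Add(-31656, Mul(3, Rational(109, 137), Add(-2, Rational(109, 137)))), Rational(-1, 8477)) = Mul(Add(-31656, Mul(3, Rational(109, 137), Rational(-165, 137))), Rational(-1, 8477)) = Mul(Add(-31656, Rational(-53955, 18769)), Rational(-1, 8477)) = Mul(Rational(-594205419, 18769), Rational(-1, 8477)) = Rational(594205419, 159104813)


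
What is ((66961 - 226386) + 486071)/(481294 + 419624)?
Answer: 18147/50051 ≈ 0.36257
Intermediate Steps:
((66961 - 226386) + 486071)/(481294 + 419624) = (-159425 + 486071)/900918 = 326646*(1/900918) = 18147/50051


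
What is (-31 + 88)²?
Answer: 3249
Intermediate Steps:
(-31 + 88)² = 57² = 3249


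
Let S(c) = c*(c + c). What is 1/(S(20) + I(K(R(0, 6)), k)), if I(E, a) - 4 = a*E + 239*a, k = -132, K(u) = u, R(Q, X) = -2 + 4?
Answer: -1/31008 ≈ -3.2250e-5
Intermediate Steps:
R(Q, X) = 2
I(E, a) = 4 + 239*a + E*a (I(E, a) = 4 + (a*E + 239*a) = 4 + (E*a + 239*a) = 4 + (239*a + E*a) = 4 + 239*a + E*a)
S(c) = 2*c² (S(c) = c*(2*c) = 2*c²)
1/(S(20) + I(K(R(0, 6)), k)) = 1/(2*20² + (4 + 239*(-132) + 2*(-132))) = 1/(2*400 + (4 - 31548 - 264)) = 1/(800 - 31808) = 1/(-31008) = -1/31008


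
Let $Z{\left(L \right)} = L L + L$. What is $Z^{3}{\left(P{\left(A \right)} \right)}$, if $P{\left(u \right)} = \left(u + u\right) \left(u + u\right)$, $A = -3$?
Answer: $2363266368$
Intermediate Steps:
$P{\left(u \right)} = 4 u^{2}$ ($P{\left(u \right)} = 2 u 2 u = 4 u^{2}$)
$Z{\left(L \right)} = L + L^{2}$ ($Z{\left(L \right)} = L^{2} + L = L + L^{2}$)
$Z^{3}{\left(P{\left(A \right)} \right)} = \left(4 \left(-3\right)^{2} \left(1 + 4 \left(-3\right)^{2}\right)\right)^{3} = \left(4 \cdot 9 \left(1 + 4 \cdot 9\right)\right)^{3} = \left(36 \left(1 + 36\right)\right)^{3} = \left(36 \cdot 37\right)^{3} = 1332^{3} = 2363266368$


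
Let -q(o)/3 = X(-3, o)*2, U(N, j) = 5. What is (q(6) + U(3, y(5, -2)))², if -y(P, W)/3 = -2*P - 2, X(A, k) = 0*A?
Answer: 25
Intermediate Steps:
X(A, k) = 0
y(P, W) = 6 + 6*P (y(P, W) = -3*(-2*P - 2) = -3*(-2 - 2*P) = 6 + 6*P)
q(o) = 0 (q(o) = -0*2 = -3*0 = 0)
(q(6) + U(3, y(5, -2)))² = (0 + 5)² = 5² = 25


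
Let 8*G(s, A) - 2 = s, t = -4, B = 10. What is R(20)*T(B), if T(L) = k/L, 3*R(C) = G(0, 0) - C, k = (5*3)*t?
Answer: 79/2 ≈ 39.500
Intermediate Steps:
G(s, A) = 1/4 + s/8
k = -60 (k = (5*3)*(-4) = 15*(-4) = -60)
R(C) = 1/12 - C/3 (R(C) = ((1/4 + (1/8)*0) - C)/3 = ((1/4 + 0) - C)/3 = (1/4 - C)/3 = 1/12 - C/3)
T(L) = -60/L
R(20)*T(B) = (1/12 - 1/3*20)*(-60/10) = (1/12 - 20/3)*(-60*1/10) = -79/12*(-6) = 79/2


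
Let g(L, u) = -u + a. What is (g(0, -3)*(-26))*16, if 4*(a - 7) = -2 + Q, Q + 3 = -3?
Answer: -3328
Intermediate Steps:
Q = -6 (Q = -3 - 3 = -6)
a = 5 (a = 7 + (-2 - 6)/4 = 7 + (¼)*(-8) = 7 - 2 = 5)
g(L, u) = 5 - u (g(L, u) = -u + 5 = 5 - u)
(g(0, -3)*(-26))*16 = ((5 - 1*(-3))*(-26))*16 = ((5 + 3)*(-26))*16 = (8*(-26))*16 = -208*16 = -3328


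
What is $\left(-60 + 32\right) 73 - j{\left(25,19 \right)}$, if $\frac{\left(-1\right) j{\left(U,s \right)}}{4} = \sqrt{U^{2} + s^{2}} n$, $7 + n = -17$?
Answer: $-2044 - 96 \sqrt{986} \approx -5058.5$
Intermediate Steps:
$n = -24$ ($n = -7 - 17 = -24$)
$j{\left(U,s \right)} = 96 \sqrt{U^{2} + s^{2}}$ ($j{\left(U,s \right)} = - 4 \sqrt{U^{2} + s^{2}} \left(-24\right) = - 4 \left(- 24 \sqrt{U^{2} + s^{2}}\right) = 96 \sqrt{U^{2} + s^{2}}$)
$\left(-60 + 32\right) 73 - j{\left(25,19 \right)} = \left(-60 + 32\right) 73 - 96 \sqrt{25^{2} + 19^{2}} = \left(-28\right) 73 - 96 \sqrt{625 + 361} = -2044 - 96 \sqrt{986}$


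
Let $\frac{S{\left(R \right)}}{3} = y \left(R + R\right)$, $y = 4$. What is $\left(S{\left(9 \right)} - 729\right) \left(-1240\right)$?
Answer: $636120$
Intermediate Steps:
$S{\left(R \right)} = 24 R$ ($S{\left(R \right)} = 3 \cdot 4 \left(R + R\right) = 3 \cdot 4 \cdot 2 R = 3 \cdot 8 R = 24 R$)
$\left(S{\left(9 \right)} - 729\right) \left(-1240\right) = \left(24 \cdot 9 - 729\right) \left(-1240\right) = \left(216 - 729\right) \left(-1240\right) = \left(-513\right) \left(-1240\right) = 636120$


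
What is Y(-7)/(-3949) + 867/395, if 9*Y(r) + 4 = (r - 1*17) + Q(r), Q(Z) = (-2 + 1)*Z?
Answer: 10274114/4679565 ≈ 2.1955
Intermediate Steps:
Q(Z) = -Z
Y(r) = -7/3 (Y(r) = -4/9 + ((r - 1*17) - r)/9 = -4/9 + ((r - 17) - r)/9 = -4/9 + ((-17 + r) - r)/9 = -4/9 + (⅑)*(-17) = -4/9 - 17/9 = -7/3)
Y(-7)/(-3949) + 867/395 = -7/3/(-3949) + 867/395 = -7/3*(-1/3949) + 867*(1/395) = 7/11847 + 867/395 = 10274114/4679565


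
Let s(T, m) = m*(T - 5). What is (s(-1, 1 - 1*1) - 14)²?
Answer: 196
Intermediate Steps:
s(T, m) = m*(-5 + T)
(s(-1, 1 - 1*1) - 14)² = ((1 - 1*1)*(-5 - 1) - 14)² = ((1 - 1)*(-6) - 14)² = (0*(-6) - 14)² = (0 - 14)² = (-14)² = 196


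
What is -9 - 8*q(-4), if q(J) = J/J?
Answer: -17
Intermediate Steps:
q(J) = 1
-9 - 8*q(-4) = -9 - 8*1 = -9 - 8 = -17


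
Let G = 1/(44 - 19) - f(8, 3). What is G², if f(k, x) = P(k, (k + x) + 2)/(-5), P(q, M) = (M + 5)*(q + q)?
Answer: 2076481/625 ≈ 3322.4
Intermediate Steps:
P(q, M) = 2*q*(5 + M) (P(q, M) = (5 + M)*(2*q) = 2*q*(5 + M))
f(k, x) = -2*k*(7 + k + x)/5 (f(k, x) = (2*k*(5 + ((k + x) + 2)))/(-5) = (2*k*(5 + (2 + k + x)))*(-⅕) = (2*k*(7 + k + x))*(-⅕) = -2*k*(7 + k + x)/5)
G = 1441/25 (G = 1/(44 - 19) - (-2)*8*(7 + 8 + 3)/5 = 1/25 - (-2)*8*18/5 = 1/25 - 1*(-288/5) = 1/25 + 288/5 = 1441/25 ≈ 57.640)
G² = (1441/25)² = 2076481/625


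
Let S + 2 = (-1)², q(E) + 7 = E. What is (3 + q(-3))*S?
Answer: 7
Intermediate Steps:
q(E) = -7 + E
S = -1 (S = -2 + (-1)² = -2 + 1 = -1)
(3 + q(-3))*S = (3 + (-7 - 3))*(-1) = (3 - 10)*(-1) = -7*(-1) = 7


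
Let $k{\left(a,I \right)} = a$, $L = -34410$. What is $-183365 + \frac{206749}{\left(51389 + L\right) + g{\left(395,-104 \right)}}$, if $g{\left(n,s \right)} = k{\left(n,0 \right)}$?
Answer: $- \frac{3185576761}{17374} \approx -1.8335 \cdot 10^{5}$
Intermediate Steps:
$g{\left(n,s \right)} = n$
$-183365 + \frac{206749}{\left(51389 + L\right) + g{\left(395,-104 \right)}} = -183365 + \frac{206749}{\left(51389 - 34410\right) + 395} = -183365 + \frac{206749}{16979 + 395} = -183365 + \frac{206749}{17374} = - \frac{3185576761}{17374}$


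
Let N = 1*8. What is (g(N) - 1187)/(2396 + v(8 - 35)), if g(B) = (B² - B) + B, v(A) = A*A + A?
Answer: -1123/3098 ≈ -0.36249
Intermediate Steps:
N = 8
v(A) = A + A² (v(A) = A² + A = A + A²)
g(B) = B²
(g(N) - 1187)/(2396 + v(8 - 35)) = (8² - 1187)/(2396 + (8 - 35)*(1 + (8 - 35))) = (64 - 1187)/(2396 - 27*(1 - 27)) = -1123/(2396 - 27*(-26)) = -1123/(2396 + 702) = -1123/3098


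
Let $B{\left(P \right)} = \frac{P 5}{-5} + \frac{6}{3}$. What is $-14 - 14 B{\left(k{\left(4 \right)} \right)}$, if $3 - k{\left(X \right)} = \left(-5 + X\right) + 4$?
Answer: $-42$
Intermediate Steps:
$k{\left(X \right)} = 4 - X$ ($k{\left(X \right)} = 3 - \left(\left(-5 + X\right) + 4\right) = 3 - \left(-1 + X\right) = 4 - X$)
$B{\left(P \right)} = 2 - P$ ($B{\left(P \right)} = 5 P \left(- \frac{1}{5}\right) + 6 \cdot \frac{1}{3} = - P + 2 = 2 - P$)
$-14 - 14 B{\left(k{\left(4 \right)} \right)} = -14 - 14 \left(2 - \left(4 - 4\right)\right) = -14 - 14 \left(2 - 0\right) = -14 - 14 \left(2 + 0\right) = -14 - 28 = -42$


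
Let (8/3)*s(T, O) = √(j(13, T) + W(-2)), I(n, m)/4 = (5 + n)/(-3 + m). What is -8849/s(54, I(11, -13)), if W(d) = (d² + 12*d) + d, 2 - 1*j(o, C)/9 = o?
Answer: 70792*I/33 ≈ 2145.2*I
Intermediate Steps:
j(o, C) = 18 - 9*o
I(n, m) = 4*(5 + n)/(-3 + m) (I(n, m) = 4*((5 + n)/(-3 + m)) = 4*(5 + n)/(-3 + m))
W(d) = d² + 13*d
s(T, O) = 33*I/8 (s(T, O) = 3*√((18 - 9*13) - 2*(13 - 2))/8 = 3*√((18 - 117) - 2*11)/8 = 3*√(-99 - 22)/8 = 3*√(-121)/8 = 3*(11*I)/8 = 33*I/8)
-8849/s(54, I(11, -13)) = -8849*(-8*I/33) = -(-70792)*I/33 = 70792*I/33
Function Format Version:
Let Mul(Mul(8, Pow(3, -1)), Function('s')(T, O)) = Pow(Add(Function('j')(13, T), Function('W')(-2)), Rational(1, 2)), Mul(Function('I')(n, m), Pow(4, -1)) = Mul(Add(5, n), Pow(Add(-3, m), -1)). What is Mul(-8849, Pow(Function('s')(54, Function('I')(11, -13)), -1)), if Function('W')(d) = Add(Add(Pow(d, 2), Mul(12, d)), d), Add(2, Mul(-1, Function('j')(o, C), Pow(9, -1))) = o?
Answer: Mul(Rational(70792, 33), I) ≈ Mul(2145.2, I)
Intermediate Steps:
Function('j')(o, C) = Add(18, Mul(-9, o))
Function('I')(n, m) = Mul(4, Pow(Add(-3, m), -1), Add(5, n)) (Function('I')(n, m) = Mul(4, Mul(Add(5, n), Pow(Add(-3, m), -1))) = Mul(4, Mul(Pow(Add(-3, m), -1), Add(5, n))) = Mul(4, Pow(Add(-3, m), -1), Add(5, n)))
Function('W')(d) = Add(Pow(d, 2), Mul(13, d))
Function('s')(T, O) = Mul(Rational(33, 8), I) (Function('s')(T, O) = Mul(Rational(3, 8), Pow(Add(Add(18, Mul(-9, 13)), Mul(-2, Add(13, -2))), Rational(1, 2))) = Mul(Rational(3, 8), Pow(Add(Add(18, -117), Mul(-2, 11)), Rational(1, 2))) = Mul(Rational(3, 8), Pow(Add(-99, -22), Rational(1, 2))) = Mul(Rational(3, 8), Pow(-121, Rational(1, 2))) = Mul(Rational(3, 8), Mul(11, I)) = Mul(Rational(33, 8), I))
Mul(-8849, Pow(Function('s')(54, Function('I')(11, -13)), -1)) = Mul(-8849, Pow(Mul(Rational(33, 8), I), -1)) = Mul(-8849, Mul(Rational(-8, 33), I)) = Mul(Rational(70792, 33), I)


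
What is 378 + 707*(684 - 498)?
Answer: 131880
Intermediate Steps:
378 + 707*(684 - 498) = 378 + 707*186 = 378 + 131502 = 131880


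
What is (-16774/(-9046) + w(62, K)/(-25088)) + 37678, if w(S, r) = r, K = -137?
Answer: 4275647630979/113473024 ≈ 37680.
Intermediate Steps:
(-16774/(-9046) + w(62, K)/(-25088)) + 37678 = (-16774/(-9046) - 137/(-25088)) + 37678 = (-16774*(-1/9046) - 137*(-1/25088)) + 37678 = (8387/4523 + 137/25088) + 37678 = 211032707/113473024 + 37678 = 4275647630979/113473024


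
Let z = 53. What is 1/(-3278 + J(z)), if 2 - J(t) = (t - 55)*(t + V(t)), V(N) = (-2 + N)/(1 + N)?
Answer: -9/28513 ≈ -0.00031565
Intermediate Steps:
V(N) = (-2 + N)/(1 + N)
J(t) = 2 - (-55 + t)*(t + (-2 + t)/(1 + t)) (J(t) = 2 - (t - 55)*(t + (-2 + t)/(1 + t)) = 2 - (-55 + t)*(t + (-2 + t)/(1 + t)))
1/(-3278 + J(z)) = 1/(-3278 + (-108 - 1*53³ + 53*53² + 114*53)/(1 + 53)) = 1/(-3278 + (-108 - 1*148877 + 53*2809 + 6042)/54) = 1/(-3278 + (-108 - 148877 + 148877 + 6042)/54) = 1/(-3278 + (1/54)*5934) = 1/(-3278 + 989/9) = 1/(-28513/9) = -9/28513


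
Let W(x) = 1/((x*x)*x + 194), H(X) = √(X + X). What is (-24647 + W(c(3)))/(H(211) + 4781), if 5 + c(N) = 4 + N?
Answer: -23803131233/4617222878 + 4978693*√422/4617222878 ≈ -5.1331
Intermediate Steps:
c(N) = -1 + N (c(N) = -5 + (4 + N) = -1 + N)
H(X) = √2*√X (H(X) = √(2*X) = √2*√X)
W(x) = 1/(194 + x³) (W(x) = 1/(x²*x + 194) = 1/(x³ + 194) = 1/(194 + x³))
(-24647 + W(c(3)))/(H(211) + 4781) = (-24647 + 1/(194 + (-1 + 3)³))/(√2*√211 + 4781) = (-24647 + 1/(194 + 2³))/(√422 + 4781) = (-24647 + 1/(194 + 8))/(4781 + √422) = (-24647 + 1/202)/(4781 + √422) = -4978693/(202*(4781 + √422))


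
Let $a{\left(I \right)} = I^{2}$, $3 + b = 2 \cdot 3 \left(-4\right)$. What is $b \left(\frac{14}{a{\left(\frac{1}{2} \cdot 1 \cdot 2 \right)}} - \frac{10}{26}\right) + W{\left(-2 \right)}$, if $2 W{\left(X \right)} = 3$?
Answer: $- \frac{9519}{26} \approx -366.12$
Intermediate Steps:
$W{\left(X \right)} = \frac{3}{2}$ ($W{\left(X \right)} = \frac{1}{2} \cdot 3 = \frac{3}{2}$)
$b = -27$ ($b = -3 + 2 \cdot 3 \left(-4\right) = -3 + 6 \left(-4\right) = -3 - 24 = -27$)
$b \left(\frac{14}{a{\left(\frac{1}{2} \cdot 1 \cdot 2 \right)}} - \frac{10}{26}\right) + W{\left(-2 \right)} = - 27 \left(\frac{14}{\left(\frac{1}{2} \cdot 1 \cdot 2\right)^{2}} - \frac{10}{26}\right) + \frac{3}{2} = - 27 \left(\frac{14}{\left(\frac{1}{2} \cdot 1 \cdot 2\right)^{2}} - \frac{5}{13}\right) + \frac{3}{2} = - 27 \left(\frac{14}{\left(\frac{1}{2} \cdot 2\right)^{2}} - \frac{5}{13}\right) + \frac{3}{2} = - 27 \left(\frac{14}{1^{2}} - \frac{5}{13}\right) + \frac{3}{2} = - 27 \left(\frac{14}{1} - \frac{5}{13}\right) + \frac{3}{2} = - 27 \left(14 \cdot 1 - \frac{5}{13}\right) + \frac{3}{2} = - 27 \left(14 - \frac{5}{13}\right) + \frac{3}{2} = \left(-27\right) \frac{177}{13} + \frac{3}{2} = - \frac{4779}{13} + \frac{3}{2} = - \frac{9519}{26}$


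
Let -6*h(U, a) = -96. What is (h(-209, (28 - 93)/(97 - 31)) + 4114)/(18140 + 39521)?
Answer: 4130/57661 ≈ 0.071625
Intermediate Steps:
h(U, a) = 16 (h(U, a) = -1/6*(-96) = 16)
(h(-209, (28 - 93)/(97 - 31)) + 4114)/(18140 + 39521) = (16 + 4114)/(18140 + 39521) = 4130/57661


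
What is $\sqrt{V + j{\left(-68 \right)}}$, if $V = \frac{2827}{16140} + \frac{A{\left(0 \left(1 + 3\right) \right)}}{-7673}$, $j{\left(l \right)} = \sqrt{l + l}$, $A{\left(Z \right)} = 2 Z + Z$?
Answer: $\frac{\sqrt{11406945 + 130249800 i \sqrt{34}}}{8070} \approx 2.4329 + 2.3967 i$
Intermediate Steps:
$A{\left(Z \right)} = 3 Z$
$j{\left(l \right)} = \sqrt{2} \sqrt{l}$ ($j{\left(l \right)} = \sqrt{2 l} = \sqrt{2} \sqrt{l}$)
$V = \frac{2827}{16140}$ ($V = \frac{2827}{16140} + \frac{3 \cdot 0 \left(1 + 3\right)}{-7673} = 2827 \cdot \frac{1}{16140} + 3 \cdot 0 \cdot 4 \left(- \frac{1}{7673}\right) = \frac{2827}{16140} + 3 \cdot 0 \left(- \frac{1}{7673}\right) = \frac{2827}{16140} + 0 \left(- \frac{1}{7673}\right) = \frac{2827}{16140} + 0 = \frac{2827}{16140} \approx 0.17515$)
$\sqrt{V + j{\left(-68 \right)}} = \sqrt{\frac{2827}{16140} + \sqrt{2} \sqrt{-68}} = \sqrt{\frac{2827}{16140} + \sqrt{2} \cdot 2 i \sqrt{17}} = \sqrt{\frac{2827}{16140} + 2 i \sqrt{34}}$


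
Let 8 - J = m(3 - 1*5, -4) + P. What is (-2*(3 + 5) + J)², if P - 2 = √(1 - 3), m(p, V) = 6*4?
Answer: (34 + I*√2)² ≈ 1154.0 + 96.167*I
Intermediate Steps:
m(p, V) = 24
P = 2 + I*√2 (P = 2 + √(1 - 3) = 2 + √(-2) = 2 + I*√2 ≈ 2.0 + 1.4142*I)
J = -18 - I*√2 (J = 8 - (24 + (2 + I*√2)) = 8 - (26 + I*√2) = 8 + (-26 - I*√2) = -18 - I*√2 ≈ -18.0 - 1.4142*I)
(-2*(3 + 5) + J)² = (-2*(3 + 5) + (-18 - I*√2))² = (-2*8 + (-18 - I*√2))² = (-16 + (-18 - I*√2))² = (-34 - I*√2)²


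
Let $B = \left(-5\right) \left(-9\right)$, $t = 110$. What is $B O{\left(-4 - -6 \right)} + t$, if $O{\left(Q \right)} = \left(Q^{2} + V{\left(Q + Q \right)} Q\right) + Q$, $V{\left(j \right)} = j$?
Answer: $740$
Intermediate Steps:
$O{\left(Q \right)} = Q + 3 Q^{2}$ ($O{\left(Q \right)} = \left(Q^{2} + \left(Q + Q\right) Q\right) + Q = \left(Q^{2} + 2 Q Q\right) + Q = \left(Q^{2} + 2 Q^{2}\right) + Q = 3 Q^{2} + Q = Q + 3 Q^{2}$)
$B = 45$
$B O{\left(-4 - -6 \right)} + t = 45 \left(-4 - -6\right) \left(1 + 3 \left(-4 - -6\right)\right) + 110 = 45 \left(-4 + 6\right) \left(1 + 3 \left(-4 + 6\right)\right) + 110 = 45 \cdot 2 \left(1 + 3 \cdot 2\right) + 110 = 45 \cdot 2 \left(1 + 6\right) + 110 = 45 \cdot 2 \cdot 7 + 110 = 45 \cdot 14 + 110 = 630 + 110 = 740$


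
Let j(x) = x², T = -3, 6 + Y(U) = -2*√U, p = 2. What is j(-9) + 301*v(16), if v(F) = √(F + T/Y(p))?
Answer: 81 + 301*√(198 + 64*√2)/(2*√(3 + √2)) ≈ 1297.7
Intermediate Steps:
Y(U) = -6 - 2*√U
v(F) = √(F - 3/(-6 - 2*√2))
j(-9) + 301*v(16) = (-9)² + 301*√(16 + 3/(6 + 2*√2)) = 81 + 301*√(16 + 3/(6 + 2*√2))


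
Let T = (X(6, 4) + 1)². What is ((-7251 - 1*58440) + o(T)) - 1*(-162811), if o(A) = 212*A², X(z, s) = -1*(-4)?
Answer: 229620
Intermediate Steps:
X(z, s) = 4
T = 25 (T = (4 + 1)² = 5² = 25)
((-7251 - 1*58440) + o(T)) - 1*(-162811) = ((-7251 - 1*58440) + 212*25²) - 1*(-162811) = ((-7251 - 58440) + 212*625) + 162811 = (-65691 + 132500) + 162811 = 66809 + 162811 = 229620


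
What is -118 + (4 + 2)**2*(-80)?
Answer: -2998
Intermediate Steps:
-118 + (4 + 2)**2*(-80) = -118 + 6**2*(-80) = -118 + 36*(-80) = -118 - 2880 = -2998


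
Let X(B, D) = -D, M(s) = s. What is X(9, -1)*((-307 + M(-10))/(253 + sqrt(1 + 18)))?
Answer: -80201/63990 + 317*sqrt(19)/63990 ≈ -1.2317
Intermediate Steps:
X(9, -1)*((-307 + M(-10))/(253 + sqrt(1 + 18))) = (-1*(-1))*((-307 - 10)/(253 + sqrt(1 + 18))) = 1*(-317/(253 + sqrt(19))) = -317/(253 + sqrt(19))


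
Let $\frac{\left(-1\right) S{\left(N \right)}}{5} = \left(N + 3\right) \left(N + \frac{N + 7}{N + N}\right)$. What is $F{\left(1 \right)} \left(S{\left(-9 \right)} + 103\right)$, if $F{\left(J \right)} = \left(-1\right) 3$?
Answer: $491$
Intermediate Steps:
$F{\left(J \right)} = -3$
$S{\left(N \right)} = - 5 \left(3 + N\right) \left(N + \frac{7 + N}{2 N}\right)$ ($S{\left(N \right)} = - 5 \left(N + 3\right) \left(N + \frac{N + 7}{N + N}\right) = - 5 \left(3 + N\right) \left(N + \frac{7 + N}{2 N}\right)$)
$F{\left(1 \right)} \left(S{\left(-9 \right)} + 103\right) = - 3 \left(\left(-25 - 5 \left(-9\right)^{2} - \frac{105}{2 \left(-9\right)} - - \frac{315}{2}\right) + 103\right) = - 3 \left(\left(-25 - 405 - - \frac{35}{6} + \frac{315}{2}\right) + 103\right) = - 3 \left(\left(-25 - 405 + \frac{35}{6} + \frac{315}{2}\right) + 103\right) = - 3 \left(- \frac{800}{3} + 103\right) = \left(-3\right) \left(- \frac{491}{3}\right) = 491$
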